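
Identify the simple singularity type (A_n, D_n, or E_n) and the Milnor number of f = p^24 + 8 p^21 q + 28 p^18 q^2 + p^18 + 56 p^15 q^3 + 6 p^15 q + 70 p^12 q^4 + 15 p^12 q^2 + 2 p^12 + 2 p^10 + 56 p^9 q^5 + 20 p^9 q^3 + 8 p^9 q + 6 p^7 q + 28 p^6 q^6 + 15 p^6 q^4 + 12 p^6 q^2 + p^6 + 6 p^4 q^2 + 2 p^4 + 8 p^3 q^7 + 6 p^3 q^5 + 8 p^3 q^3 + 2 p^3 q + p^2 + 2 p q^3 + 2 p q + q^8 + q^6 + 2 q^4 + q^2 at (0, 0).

The Hessian of f at 0 is [[2, 2], [2, 2]] with rank 1, so corank 1. A Groebner basis of the Jacobian ideal J(f) in C{p,q} is {-p/3 + q^5 - q/3, p*q^2 + q^3, p^2 + 2*p*q + q^2}; counting standard monomials gives mu = 7. Corank 1: A-series; mu = 7 gives A_7.

Type A_{7}, Milnor number mu = 7.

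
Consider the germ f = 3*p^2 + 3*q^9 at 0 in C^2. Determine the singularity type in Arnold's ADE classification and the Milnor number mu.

Type A_8, Milnor number mu = 8.

The Hessian of f at 0 has rank 1. Corank 1: A-series; mu = 8 gives A_8.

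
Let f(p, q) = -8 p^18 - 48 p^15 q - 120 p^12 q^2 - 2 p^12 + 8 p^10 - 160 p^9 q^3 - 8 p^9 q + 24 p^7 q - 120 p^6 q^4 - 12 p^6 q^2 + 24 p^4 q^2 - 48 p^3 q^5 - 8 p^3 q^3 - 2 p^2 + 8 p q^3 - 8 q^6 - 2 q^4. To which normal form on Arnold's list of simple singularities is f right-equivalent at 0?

A_3

The Hessian of f at 0 is [[-4, 0], [0, 0]] with rank 1, so corank 1. A Groebner basis of the Jacobian ideal J(f) in C{p,q} is {q^3, p}; counting standard monomials gives mu = 3. Corank 1: A-series; mu = 3 gives A_3.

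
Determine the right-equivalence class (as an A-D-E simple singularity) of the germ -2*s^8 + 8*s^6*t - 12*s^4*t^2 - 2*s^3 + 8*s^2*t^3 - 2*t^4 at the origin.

E_{6}

The Hessian of f at 0 has rank 0. Corank 2; j^3 = -2*s^3 is a perfect cube, so E-series; the 4-jet and mu = 6 give E_6.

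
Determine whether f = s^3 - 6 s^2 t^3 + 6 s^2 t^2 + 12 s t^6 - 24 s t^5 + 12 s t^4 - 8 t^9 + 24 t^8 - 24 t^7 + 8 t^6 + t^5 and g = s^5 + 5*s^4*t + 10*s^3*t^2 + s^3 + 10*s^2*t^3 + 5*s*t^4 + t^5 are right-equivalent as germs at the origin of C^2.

Yes.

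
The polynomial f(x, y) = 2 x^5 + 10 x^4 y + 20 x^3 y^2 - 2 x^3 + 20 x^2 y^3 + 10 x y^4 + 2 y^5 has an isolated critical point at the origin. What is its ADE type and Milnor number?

The Hessian of f at 0 is [[0, 0], [0, 0]] with rank 0, so corank 2. A Groebner basis of the Jacobian ideal J(f) in C{x,y} is {y^5, x*y^3 + y^4/4, x^2}; counting standard monomials gives mu = 8. Corank 2; j^3 = -2*x^3 is a perfect cube, so E-series; the 5-jet and mu = 8 give E_8.

Type E_{8}, Milnor number mu = 8.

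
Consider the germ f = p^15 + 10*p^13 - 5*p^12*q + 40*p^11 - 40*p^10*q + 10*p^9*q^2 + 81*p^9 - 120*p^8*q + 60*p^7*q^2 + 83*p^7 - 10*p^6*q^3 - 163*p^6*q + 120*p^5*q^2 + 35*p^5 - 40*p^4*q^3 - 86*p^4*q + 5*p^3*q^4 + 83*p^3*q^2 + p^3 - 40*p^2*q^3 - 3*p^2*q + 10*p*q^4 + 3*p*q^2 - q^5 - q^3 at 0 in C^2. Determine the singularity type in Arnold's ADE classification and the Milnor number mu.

The Hessian of f at 0 has rank 0. Corank 2; j^3 = (p - q)^3 is a perfect cube, so E-series; the 5-jet and mu = 8 give E_8.

Type E_{8}, Milnor number mu = 8.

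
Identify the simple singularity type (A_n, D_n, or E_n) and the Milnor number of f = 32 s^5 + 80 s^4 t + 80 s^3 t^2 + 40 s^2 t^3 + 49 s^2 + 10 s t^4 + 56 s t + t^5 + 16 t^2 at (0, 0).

Type A_4, Milnor number mu = 4.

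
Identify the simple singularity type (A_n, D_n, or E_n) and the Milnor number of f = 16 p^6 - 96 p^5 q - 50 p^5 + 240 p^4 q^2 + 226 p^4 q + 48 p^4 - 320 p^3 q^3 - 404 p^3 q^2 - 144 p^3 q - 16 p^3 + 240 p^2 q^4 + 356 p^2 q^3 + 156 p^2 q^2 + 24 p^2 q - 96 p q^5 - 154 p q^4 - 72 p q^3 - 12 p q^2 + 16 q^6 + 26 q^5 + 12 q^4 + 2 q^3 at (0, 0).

Type E8, Milnor number mu = 8.

The Hessian of f at 0 is [[0, 0], [0, 0]] with rank 0, so corank 2. A Groebner basis of the Jacobian ideal J(f) in C{p,q} is {5*p^2 + p*q^3 - 5*p*q^2/2 - 5*p*q + 5*q^3/4 + 5*q^2/4, 8*p^2 - 4*p*q^2 - 8*p*q + q^4 + 2*q^3 + 2*q^2, p^3 + 3*p^2/4 - 9*p*q^2/8 - 3*p*q/4 + 7*q^3/16 + 3*q^2/16, p^2*q + p^2/2 - 5*p*q^2/4 - p*q/2 + 3*q^3/8 + q^2/8}; counting standard monomials gives mu = 8. Corank 2; j^3 = -2*(2*p - q)^3 is a perfect cube, so E-series; the 5-jet and mu = 8 give E_8.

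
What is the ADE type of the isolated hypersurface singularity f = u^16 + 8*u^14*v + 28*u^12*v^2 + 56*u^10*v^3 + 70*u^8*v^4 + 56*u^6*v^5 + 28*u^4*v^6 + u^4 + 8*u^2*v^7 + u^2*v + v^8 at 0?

D_{9}

The Hessian of f at 0 is [[0, 0], [0, 0]] with rank 0, so corank 2. A Groebner basis of the Jacobian ideal J(f) in C{u,v} is {u^2/8 + v^7, u^3, u*v}; counting standard monomials gives mu = 9. Corank 2; j^3 = u^2*v has shape L^2 M (L != M), so D-series; mu = 9 gives D_9.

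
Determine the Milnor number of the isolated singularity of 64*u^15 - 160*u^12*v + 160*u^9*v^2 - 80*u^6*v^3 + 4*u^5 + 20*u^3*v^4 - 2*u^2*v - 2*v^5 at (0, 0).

6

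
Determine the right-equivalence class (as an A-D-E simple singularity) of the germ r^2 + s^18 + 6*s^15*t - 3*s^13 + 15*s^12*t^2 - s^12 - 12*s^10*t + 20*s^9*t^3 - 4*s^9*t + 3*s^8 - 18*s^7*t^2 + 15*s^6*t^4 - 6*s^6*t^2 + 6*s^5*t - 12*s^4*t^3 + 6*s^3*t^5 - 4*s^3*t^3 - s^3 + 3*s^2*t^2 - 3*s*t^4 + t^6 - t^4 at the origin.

The Hessian of f at 0 has rank 1. Corank 2; j^3 = -s^3 is a perfect cube, so E-series; the 4-jet and mu = 6 give E_6.

E6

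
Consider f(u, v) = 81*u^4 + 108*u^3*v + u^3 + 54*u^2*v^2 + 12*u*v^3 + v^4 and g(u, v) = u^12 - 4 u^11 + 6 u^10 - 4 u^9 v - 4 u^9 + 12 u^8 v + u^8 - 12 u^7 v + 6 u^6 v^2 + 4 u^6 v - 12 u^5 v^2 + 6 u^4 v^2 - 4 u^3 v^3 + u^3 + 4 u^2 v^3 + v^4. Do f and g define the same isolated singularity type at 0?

The Hessian of f at 0 has rank 0. Corank 2; j^3 = u^3 is a perfect cube, so E-series; the 4-jet and mu = 6 give E_6. The Hessian of g at 0 has rank 0. Corank 2; j^3 = u^3 is a perfect cube, so E-series; the 4-jet and mu = 6 give E_6. Both have type E_6, hence right-equivalent.

Yes.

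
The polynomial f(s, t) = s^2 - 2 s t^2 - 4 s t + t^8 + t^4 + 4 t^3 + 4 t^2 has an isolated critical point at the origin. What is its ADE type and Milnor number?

The Hessian of f at 0 is [[2, -4], [-4, 8]] with rank 1, so corank 1. A Groebner basis of the Jacobian ideal J(f) in C{s,t} is {s^4 - 24*s^3 + 112*s^2*t - 176*s^2 + 448*s*t - 192*s + 384*t, s^3*t - 6*s^3 + 24*s^2*t - 32*s^2 + 80*s*t - 32*s + 64*t, -s + t^2 + 2*t}; counting standard monomials gives mu = 7. Corank 1: A-series; mu = 7 gives A_7.

Type A_7, Milnor number mu = 7.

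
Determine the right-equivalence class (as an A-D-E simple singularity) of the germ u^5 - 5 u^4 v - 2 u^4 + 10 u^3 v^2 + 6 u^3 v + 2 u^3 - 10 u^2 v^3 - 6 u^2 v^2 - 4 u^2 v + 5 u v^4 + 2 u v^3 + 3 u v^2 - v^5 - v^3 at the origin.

The Hessian of f at 0 is [[0, 0], [0, 0]] with rank 0, so corank 2. A Groebner basis of the Jacobian ideal J(f) in C{u,v} is {v^3, u^2 - 3*v^2/2, u*v - 3*v^2/2}; counting standard monomials gives mu = 4. Corank 2; j^3 = (u - v)*(2*u^2 - 2*u*v + v^2) splits into three distinct lines over C (the quadratic factor has nonzero discriminant), so D_4.

D_{4}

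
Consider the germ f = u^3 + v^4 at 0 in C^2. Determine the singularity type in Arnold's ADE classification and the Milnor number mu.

Type E_6, Milnor number mu = 6.

The Hessian of f at 0 is [[0, 0], [0, 0]] with rank 0, so corank 2. A Groebner basis of the Jacobian ideal J(f) in C{u,v} is {v^3, u^2}; counting standard monomials gives mu = 6. Corank 2; j^3 = u^3 is a perfect cube, so E-series; the 4-jet and mu = 6 give E_6.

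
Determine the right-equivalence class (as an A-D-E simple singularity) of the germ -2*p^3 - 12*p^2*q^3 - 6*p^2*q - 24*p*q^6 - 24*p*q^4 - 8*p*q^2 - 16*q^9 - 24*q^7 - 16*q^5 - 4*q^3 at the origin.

The Hessian of f at 0 has rank 0. Corank 2; j^3 = -2*(p + q)*(p^2 + 2*p*q + 2*q^2) splits into three distinct lines over C (the quadratic factor has nonzero discriminant), so D_4.

D_{4}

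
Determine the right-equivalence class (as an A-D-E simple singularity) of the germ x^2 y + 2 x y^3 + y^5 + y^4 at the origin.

D_5

The Hessian of f at 0 has rank 0. Corank 2; j^3 = x^2*y has shape L^2 M (L != M), so D-series; mu = 5 gives D_5.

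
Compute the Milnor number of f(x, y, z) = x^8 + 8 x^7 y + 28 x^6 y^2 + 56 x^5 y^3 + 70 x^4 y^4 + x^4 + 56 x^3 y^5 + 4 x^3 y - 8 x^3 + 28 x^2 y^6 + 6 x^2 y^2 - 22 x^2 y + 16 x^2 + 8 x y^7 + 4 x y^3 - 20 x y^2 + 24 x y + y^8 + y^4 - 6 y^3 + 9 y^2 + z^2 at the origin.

The Hessian of f at 0 has rank 2. Corank 1: A-series; mu = 7 gives A_7.

7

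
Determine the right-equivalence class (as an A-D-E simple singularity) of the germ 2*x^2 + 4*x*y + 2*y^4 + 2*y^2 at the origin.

A_3

The Hessian of f at 0 has rank 1. Corank 1: A-series; mu = 3 gives A_3.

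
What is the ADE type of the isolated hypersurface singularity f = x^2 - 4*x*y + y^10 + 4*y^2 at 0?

A_9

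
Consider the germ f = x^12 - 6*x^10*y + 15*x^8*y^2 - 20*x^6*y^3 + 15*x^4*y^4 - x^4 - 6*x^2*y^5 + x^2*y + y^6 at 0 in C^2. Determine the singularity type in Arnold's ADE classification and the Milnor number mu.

The Hessian of f at 0 has rank 0. Corank 2; j^3 = x^2*y has shape L^2 M (L != M), so D-series; mu = 7 gives D_7.

Type D7, Milnor number mu = 7.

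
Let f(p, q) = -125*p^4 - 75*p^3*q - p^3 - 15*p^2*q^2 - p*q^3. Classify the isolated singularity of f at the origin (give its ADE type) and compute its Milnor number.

Type E_7, Milnor number mu = 7.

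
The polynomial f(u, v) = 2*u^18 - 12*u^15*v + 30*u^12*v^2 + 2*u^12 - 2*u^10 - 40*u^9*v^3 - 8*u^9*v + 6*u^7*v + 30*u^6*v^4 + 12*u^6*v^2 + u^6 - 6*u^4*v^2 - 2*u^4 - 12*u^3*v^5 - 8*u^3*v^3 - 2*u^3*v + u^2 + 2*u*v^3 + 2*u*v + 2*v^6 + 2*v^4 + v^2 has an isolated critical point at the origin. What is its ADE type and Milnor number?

Type A_{5}, Milnor number mu = 5.

The Hessian of f at 0 has rank 1. Corank 1: A-series; mu = 5 gives A_5.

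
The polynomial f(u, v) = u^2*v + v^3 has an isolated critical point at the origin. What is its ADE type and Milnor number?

The Hessian of f at 0 is [[0, 0], [0, 0]] with rank 0, so corank 2. A Groebner basis of the Jacobian ideal J(f) in C{u,v} is {v^3, u^2 + 3*v^2, u*v}; counting standard monomials gives mu = 4. Corank 2; j^3 = v*(u^2 + v^2) splits into three distinct lines over C (the quadratic factor has nonzero discriminant), so D_4.

Type D4, Milnor number mu = 4.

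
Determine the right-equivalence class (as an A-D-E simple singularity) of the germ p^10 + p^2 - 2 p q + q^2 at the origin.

A_9

The Hessian of f at 0 is [[2, -2], [-2, 2]] with rank 1, so corank 1. A Groebner basis of the Jacobian ideal J(f) in C{p,q} is {q^9, p - q}; counting standard monomials gives mu = 9. Corank 1: A-series; mu = 9 gives A_9.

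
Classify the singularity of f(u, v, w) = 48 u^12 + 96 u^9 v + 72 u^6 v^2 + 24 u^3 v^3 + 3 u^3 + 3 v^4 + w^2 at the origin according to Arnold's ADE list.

E_6

The Hessian of f at 0 is [[0, 0, 0], [0, 0, 0], [0, 0, 2]] with rank 1, so corank 2. A Groebner basis of the Jacobian ideal J(f) in C{u,v,w} is {v^3, u^2, w}; counting standard monomials gives mu = 6. Corank 2; j^3 = 3*u^3 is a perfect cube, so E-series; the 4-jet and mu = 6 give E_6.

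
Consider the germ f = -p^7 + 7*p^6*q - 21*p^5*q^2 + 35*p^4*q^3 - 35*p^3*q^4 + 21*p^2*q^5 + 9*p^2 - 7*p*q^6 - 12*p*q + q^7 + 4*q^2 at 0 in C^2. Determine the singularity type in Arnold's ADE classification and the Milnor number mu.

The Hessian of f at 0 is [[18, -12], [-12, 8]] with rank 1, so corank 1. A Groebner basis of the Jacobian ideal J(f) in C{p,q} is {q^6, p - 2*q/3}; counting standard monomials gives mu = 6. Corank 1: A-series; mu = 6 gives A_6.

Type A6, Milnor number mu = 6.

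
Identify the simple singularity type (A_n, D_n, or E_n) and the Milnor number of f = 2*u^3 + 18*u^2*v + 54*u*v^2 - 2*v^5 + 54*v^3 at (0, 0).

Type E_{8}, Milnor number mu = 8.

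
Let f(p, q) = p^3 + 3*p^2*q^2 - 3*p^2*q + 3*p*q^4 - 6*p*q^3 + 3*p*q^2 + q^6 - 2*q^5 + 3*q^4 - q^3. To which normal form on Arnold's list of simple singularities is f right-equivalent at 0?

E_8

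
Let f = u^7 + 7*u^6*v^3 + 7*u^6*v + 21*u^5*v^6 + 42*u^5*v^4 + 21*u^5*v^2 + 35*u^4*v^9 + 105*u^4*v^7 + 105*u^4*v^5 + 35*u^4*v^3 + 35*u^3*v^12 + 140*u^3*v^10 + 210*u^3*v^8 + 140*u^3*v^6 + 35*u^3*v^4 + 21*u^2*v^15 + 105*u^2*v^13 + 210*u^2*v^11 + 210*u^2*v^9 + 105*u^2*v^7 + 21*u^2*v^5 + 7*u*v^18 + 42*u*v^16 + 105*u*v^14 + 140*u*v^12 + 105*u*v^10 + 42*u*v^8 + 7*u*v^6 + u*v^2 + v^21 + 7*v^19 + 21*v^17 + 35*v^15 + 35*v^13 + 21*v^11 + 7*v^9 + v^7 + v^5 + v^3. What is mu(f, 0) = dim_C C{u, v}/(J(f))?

The Hessian of f at 0 has rank 0. Corank 2; j^3 = v^2*(u + v) has shape L^2 M (L != M), so D-series; mu = 8 gives D_8.

8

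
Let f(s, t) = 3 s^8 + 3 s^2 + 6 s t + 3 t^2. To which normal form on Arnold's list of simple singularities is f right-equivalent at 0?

A_{7}

The Hessian of f at 0 is [[6, 6], [6, 6]] with rank 1, so corank 1. A Groebner basis of the Jacobian ideal J(f) in C{s,t} is {t^7, s + t}; counting standard monomials gives mu = 7. Corank 1: A-series; mu = 7 gives A_7.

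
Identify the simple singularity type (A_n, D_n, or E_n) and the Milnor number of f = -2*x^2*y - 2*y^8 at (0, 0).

Type D_9, Milnor number mu = 9.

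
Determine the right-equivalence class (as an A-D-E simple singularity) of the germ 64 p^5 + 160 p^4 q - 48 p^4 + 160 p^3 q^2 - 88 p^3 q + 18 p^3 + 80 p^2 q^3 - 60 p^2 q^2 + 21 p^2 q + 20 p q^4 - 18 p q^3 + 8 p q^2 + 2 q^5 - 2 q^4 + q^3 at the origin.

D6

The Hessian of f at 0 has rank 0. Corank 2; j^3 = (2*p + q)*(3*p + q)^2 has shape L^2 M (L != M), so D-series; mu = 6 gives D_6.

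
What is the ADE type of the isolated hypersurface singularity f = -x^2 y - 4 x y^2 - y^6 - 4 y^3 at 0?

D_7

The Hessian of f at 0 has rank 0. Corank 2; j^3 = -y*(x + 2*y)^2 has shape L^2 M (L != M), so D-series; mu = 7 gives D_7.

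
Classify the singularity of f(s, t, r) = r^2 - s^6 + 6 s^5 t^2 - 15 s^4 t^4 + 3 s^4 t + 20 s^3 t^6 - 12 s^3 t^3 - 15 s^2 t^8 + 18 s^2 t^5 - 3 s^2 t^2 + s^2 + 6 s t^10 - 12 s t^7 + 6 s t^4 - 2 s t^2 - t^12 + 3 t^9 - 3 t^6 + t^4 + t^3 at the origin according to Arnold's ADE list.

The Hessian of f at 0 has rank 2. Corank 1: A-series; mu = 2 gives A_2.

A_2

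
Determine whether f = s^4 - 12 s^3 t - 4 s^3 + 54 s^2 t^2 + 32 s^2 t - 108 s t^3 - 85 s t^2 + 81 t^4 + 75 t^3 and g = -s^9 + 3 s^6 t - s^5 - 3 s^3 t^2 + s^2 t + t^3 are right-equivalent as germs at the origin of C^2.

The Hessian of f at 0 has rank 0. Corank 2; j^3 = -(s - 3*t)*(2*s - 5*t)^2 has shape L^2 M (L != M), so D-series; mu = 5 gives D_5. The Hessian of g at 0 has rank 0. Corank 2; j^3 = t*(s^2 + t^2) splits into three distinct lines over C (the quadratic factor has nonzero discriminant), so D_4. f is D_5 but g is D_4, hence not right-equivalent.

No.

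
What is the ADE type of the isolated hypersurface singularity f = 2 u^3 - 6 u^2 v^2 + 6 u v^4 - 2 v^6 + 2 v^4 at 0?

The Hessian of f at 0 has rank 0. Corank 2; j^3 = 2*u^3 is a perfect cube, so E-series; the 4-jet and mu = 6 give E_6.

E6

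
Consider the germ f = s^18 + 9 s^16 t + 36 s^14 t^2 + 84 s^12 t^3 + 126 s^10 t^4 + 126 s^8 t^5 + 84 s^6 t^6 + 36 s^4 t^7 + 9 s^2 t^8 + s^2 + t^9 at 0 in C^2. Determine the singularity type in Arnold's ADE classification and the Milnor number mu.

The Hessian of f at 0 has rank 1. Corank 1: A-series; mu = 8 gives A_8.

Type A_8, Milnor number mu = 8.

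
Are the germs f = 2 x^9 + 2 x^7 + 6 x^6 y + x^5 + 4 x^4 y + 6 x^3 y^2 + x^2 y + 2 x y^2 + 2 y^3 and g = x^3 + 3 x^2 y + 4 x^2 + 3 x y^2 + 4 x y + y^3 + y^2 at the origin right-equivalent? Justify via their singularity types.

No.

The Hessian of f at 0 has rank 0. Corank 2; j^3 = y*(x^2 + 2*x*y + 2*y^2) splits into three distinct lines over C (the quadratic factor has nonzero discriminant), so D_4. The Hessian of g at 0 has rank 1. Corank 1: A-series; mu = 2 gives A_2. f is D_4 but g is A_2, hence not right-equivalent.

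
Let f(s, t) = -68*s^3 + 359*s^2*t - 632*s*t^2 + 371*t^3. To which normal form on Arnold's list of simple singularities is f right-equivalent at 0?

The Hessian of f at 0 has rank 0. Corank 2; j^3 = -(4*s - 7*t)*(17*s^2 - 60*s*t + 53*t^2) splits into three distinct lines over C (the quadratic factor has nonzero discriminant), so D_4.

D_4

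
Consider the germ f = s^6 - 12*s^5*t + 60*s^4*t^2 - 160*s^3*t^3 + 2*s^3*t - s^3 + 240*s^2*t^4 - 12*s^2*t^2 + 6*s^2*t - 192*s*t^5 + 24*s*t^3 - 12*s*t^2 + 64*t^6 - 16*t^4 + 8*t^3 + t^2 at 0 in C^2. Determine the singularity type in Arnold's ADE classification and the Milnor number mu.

Type A_{2}, Milnor number mu = 2.

The Hessian of f at 0 has rank 1. Corank 1: A-series; mu = 2 gives A_2.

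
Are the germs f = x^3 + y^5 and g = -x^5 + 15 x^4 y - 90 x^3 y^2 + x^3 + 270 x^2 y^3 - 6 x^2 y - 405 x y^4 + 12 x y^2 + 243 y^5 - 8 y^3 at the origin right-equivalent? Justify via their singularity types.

Yes.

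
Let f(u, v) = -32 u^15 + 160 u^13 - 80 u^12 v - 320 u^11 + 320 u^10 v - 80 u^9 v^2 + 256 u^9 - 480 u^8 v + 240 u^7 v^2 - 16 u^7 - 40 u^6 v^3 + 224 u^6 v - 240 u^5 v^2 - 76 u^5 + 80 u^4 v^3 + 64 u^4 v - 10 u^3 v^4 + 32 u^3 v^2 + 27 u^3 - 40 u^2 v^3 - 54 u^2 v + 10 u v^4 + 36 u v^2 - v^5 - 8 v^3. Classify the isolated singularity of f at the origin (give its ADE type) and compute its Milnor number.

The Hessian of f at 0 has rank 0. Corank 2; j^3 = (3*u - 2*v)^3 is a perfect cube, so E-series; the 5-jet and mu = 8 give E_8.

Type E8, Milnor number mu = 8.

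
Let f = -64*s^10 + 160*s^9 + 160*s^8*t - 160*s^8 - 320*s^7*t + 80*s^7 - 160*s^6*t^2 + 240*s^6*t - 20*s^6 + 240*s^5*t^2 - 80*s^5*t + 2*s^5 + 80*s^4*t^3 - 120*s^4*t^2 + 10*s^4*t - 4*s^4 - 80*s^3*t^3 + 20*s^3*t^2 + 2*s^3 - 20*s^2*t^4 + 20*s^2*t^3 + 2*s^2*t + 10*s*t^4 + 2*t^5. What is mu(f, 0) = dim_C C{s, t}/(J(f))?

6

The Hessian of f at 0 is [[0, 0], [0, 0]] with rank 0, so corank 2. A Groebner basis of the Jacobian ideal J(f) in C{s,t} is {-s*t/5 + t^4, s*t^2, s^2 + s*t}; counting standard monomials gives mu = 6. Corank 2; j^3 = 2*s^2*(s + t) has shape L^2 M (L != M), so D-series; mu = 6 gives D_6.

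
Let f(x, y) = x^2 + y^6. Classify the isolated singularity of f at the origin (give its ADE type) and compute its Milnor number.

The Hessian of f at 0 is [[2, 0], [0, 0]] with rank 1, so corank 1. A Groebner basis of the Jacobian ideal J(f) in C{x,y} is {y^5, x}; counting standard monomials gives mu = 5. Corank 1: A-series; mu = 5 gives A_5.

Type A_5, Milnor number mu = 5.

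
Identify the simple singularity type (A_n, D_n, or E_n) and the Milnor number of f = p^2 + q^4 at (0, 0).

Type A_3, Milnor number mu = 3.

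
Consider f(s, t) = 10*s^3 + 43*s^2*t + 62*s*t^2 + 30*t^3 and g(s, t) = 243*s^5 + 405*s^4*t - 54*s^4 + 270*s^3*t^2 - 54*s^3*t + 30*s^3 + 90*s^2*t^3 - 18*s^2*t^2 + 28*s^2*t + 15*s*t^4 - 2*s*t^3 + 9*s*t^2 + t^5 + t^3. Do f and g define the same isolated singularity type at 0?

The Hessian of f at 0 has rank 0. Corank 2; j^3 = (2*s + 3*t)*(5*s^2 + 14*s*t + 10*t^2) splits into three distinct lines over C (the quadratic factor has nonzero discriminant), so D_4. The Hessian of g at 0 has rank 0. Corank 2; j^3 = (3*s + t)*(10*s^2 + 6*s*t + t^2) splits into three distinct lines over C (the quadratic factor has nonzero discriminant), so D_4. Both have type D_4, hence right-equivalent.

Yes.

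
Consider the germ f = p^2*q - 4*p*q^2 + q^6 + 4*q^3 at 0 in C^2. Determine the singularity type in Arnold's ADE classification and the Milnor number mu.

The Hessian of f at 0 is [[0, 0], [0, 0]] with rank 0, so corank 2. A Groebner basis of the Jacobian ideal J(f) in C{p,q} is {p^2/6 + q^5 - 2*q^2/3, p^3 - 8*q^3, p*q - 2*q^2}; counting standard monomials gives mu = 7. Corank 2; j^3 = q*(p - 2*q)^2 has shape L^2 M (L != M), so D-series; mu = 7 gives D_7.

Type D7, Milnor number mu = 7.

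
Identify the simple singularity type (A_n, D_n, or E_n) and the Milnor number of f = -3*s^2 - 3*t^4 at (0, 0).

The Hessian of f at 0 is [[-6, 0], [0, 0]] with rank 1, so corank 1. A Groebner basis of the Jacobian ideal J(f) in C{s,t} is {t^3, s}; counting standard monomials gives mu = 3. Corank 1: A-series; mu = 3 gives A_3.

Type A3, Milnor number mu = 3.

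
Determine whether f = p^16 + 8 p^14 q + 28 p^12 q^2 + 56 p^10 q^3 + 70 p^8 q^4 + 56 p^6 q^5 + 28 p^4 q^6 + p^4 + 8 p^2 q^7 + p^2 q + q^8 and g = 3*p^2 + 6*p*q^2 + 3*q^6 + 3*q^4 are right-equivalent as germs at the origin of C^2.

The Hessian of f at 0 has rank 0. Corank 2; j^3 = p^2*q has shape L^2 M (L != M), so D-series; mu = 9 gives D_9. The Hessian of g at 0 has rank 1. Corank 1: A-series; mu = 5 gives A_5. f is D_9 but g is A_5, hence not right-equivalent.

No.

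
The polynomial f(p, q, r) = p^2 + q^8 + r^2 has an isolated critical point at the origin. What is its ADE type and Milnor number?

Type A7, Milnor number mu = 7.

The Hessian of f at 0 has rank 2. Corank 1: A-series; mu = 7 gives A_7.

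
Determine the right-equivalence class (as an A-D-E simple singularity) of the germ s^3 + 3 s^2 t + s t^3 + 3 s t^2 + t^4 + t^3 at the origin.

E_{7}

The Hessian of f at 0 is [[0, 0], [0, 0]] with rank 0, so corank 2. A Groebner basis of the Jacobian ideal J(f) in C{s,t} is {s^3 + 3*s^2*t + 6*s^2 + 12*s*t + 6*t^2, -3*s^2 + s*t^2 - 6*s*t - 3*t^2, 3*s^2 + 6*s*t + t^3 + 3*t^2}; counting standard monomials gives mu = 7. Corank 2; j^3 = (s + t)^3 is a perfect cube, so E-series; the 4-jet and mu = 7 give E_7.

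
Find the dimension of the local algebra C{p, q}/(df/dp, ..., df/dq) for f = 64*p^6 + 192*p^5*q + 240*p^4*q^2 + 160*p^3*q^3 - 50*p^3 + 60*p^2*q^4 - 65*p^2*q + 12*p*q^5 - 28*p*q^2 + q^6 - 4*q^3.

The Hessian of f at 0 has rank 0. Corank 2; j^3 = -(2*p + q)*(5*p + 2*q)^2 has shape L^2 M (L != M), so D-series; mu = 7 gives D_7.

7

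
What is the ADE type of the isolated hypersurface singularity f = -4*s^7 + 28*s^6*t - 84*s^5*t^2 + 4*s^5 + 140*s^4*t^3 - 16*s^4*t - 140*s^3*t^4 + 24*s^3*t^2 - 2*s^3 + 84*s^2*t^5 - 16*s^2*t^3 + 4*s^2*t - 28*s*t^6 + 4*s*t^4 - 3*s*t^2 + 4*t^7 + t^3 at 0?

D4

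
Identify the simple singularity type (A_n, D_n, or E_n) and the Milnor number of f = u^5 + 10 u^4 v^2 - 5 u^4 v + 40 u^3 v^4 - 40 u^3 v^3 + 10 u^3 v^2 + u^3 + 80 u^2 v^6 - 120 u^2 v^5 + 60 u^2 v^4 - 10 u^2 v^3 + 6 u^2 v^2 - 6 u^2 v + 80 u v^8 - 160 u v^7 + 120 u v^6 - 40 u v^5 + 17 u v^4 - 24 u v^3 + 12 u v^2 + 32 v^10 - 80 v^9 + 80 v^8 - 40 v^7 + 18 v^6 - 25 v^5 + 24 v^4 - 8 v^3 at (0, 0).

Type E_{8}, Milnor number mu = 8.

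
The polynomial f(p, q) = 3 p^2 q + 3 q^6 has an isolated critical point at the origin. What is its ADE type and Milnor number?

The Hessian of f at 0 is [[0, 0], [0, 0]] with rank 0, so corank 2. A Groebner basis of the Jacobian ideal J(f) in C{p,q} is {p^2/6 + q^5, p^3, p*q}; counting standard monomials gives mu = 7. Corank 2; j^3 = 3*p^2*q has shape L^2 M (L != M), so D-series; mu = 7 gives D_7.

Type D7, Milnor number mu = 7.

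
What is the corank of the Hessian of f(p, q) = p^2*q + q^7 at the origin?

Hessian at 0 has rank 0.

2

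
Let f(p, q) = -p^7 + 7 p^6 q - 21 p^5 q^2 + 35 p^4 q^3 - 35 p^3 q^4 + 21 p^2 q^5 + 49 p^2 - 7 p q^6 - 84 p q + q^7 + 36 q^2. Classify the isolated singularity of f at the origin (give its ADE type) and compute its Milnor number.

The Hessian of f at 0 has rank 1. Corank 1: A-series; mu = 6 gives A_6.

Type A_{6}, Milnor number mu = 6.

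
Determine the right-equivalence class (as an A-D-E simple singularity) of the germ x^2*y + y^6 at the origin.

The Hessian of f at 0 is [[0, 0], [0, 0]] with rank 0, so corank 2. A Groebner basis of the Jacobian ideal J(f) in C{x,y} is {x^2/6 + y^5, x^3, x*y}; counting standard monomials gives mu = 7. Corank 2; j^3 = x^2*y has shape L^2 M (L != M), so D-series; mu = 7 gives D_7.

D_7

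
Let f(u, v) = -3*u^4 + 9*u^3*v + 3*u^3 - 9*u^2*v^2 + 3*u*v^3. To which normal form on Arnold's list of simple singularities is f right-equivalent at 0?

E_{7}

The Hessian of f at 0 is [[0, 0], [0, 0]] with rank 0, so corank 2. A Groebner basis of the Jacobian ideal J(f) in C{u,v} is {3*u^2 + v^4 + v^3, u^3, u^2*v - u^2 - v^3/3, -2*u^2 + u*v^2 - 2*v^3/3}; counting standard monomials gives mu = 7. Corank 2; j^3 = 3*u^3 is a perfect cube, so E-series; the 4-jet and mu = 7 give E_7.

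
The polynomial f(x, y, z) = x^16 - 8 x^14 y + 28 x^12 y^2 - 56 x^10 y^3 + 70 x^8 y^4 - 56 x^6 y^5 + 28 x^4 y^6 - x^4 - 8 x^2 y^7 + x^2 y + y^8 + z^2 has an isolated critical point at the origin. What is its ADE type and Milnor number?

The Hessian of f at 0 has rank 1. Corank 2; j^3 = x^2*y has shape L^2 M (L != M), so D-series; mu = 9 gives D_9.

Type D_9, Milnor number mu = 9.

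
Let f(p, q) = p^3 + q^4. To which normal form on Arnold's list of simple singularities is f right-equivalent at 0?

The Hessian of f at 0 is [[0, 0], [0, 0]] with rank 0, so corank 2. A Groebner basis of the Jacobian ideal J(f) in C{p,q} is {q^3, p^2}; counting standard monomials gives mu = 6. Corank 2; j^3 = p^3 is a perfect cube, so E-series; the 4-jet and mu = 6 give E_6.

E_6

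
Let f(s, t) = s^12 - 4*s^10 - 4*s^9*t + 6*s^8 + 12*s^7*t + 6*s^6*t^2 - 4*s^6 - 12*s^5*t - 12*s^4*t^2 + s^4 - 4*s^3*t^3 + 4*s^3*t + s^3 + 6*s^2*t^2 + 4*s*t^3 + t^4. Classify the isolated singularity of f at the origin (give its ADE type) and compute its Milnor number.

The Hessian of f at 0 is [[0, 0], [0, 0]] with rank 0, so corank 2. A Groebner basis of the Jacobian ideal J(f) in C{s,t} is {t^4, s*t^2 + t^3/3, s^2}; counting standard monomials gives mu = 6. Corank 2; j^3 = s^3 is a perfect cube, so E-series; the 4-jet and mu = 6 give E_6.

Type E6, Milnor number mu = 6.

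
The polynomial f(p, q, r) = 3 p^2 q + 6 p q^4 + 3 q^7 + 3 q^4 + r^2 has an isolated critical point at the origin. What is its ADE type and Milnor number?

The Hessian of f at 0 has rank 1. Corank 2; j^3 = 3*p^2*q has shape L^2 M (L != M), so D-series; mu = 5 gives D_5.

Type D_5, Milnor number mu = 5.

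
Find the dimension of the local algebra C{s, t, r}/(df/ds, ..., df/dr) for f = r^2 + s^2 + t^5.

The Hessian of f at 0 has rank 2. Corank 1: A-series; mu = 4 gives A_4.

4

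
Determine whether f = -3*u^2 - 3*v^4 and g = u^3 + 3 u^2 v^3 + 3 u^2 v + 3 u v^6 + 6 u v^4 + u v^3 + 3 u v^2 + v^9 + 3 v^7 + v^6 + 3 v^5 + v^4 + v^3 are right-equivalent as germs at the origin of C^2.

No.

The Hessian of f at 0 is [[-6, 0], [0, 0]] with rank 1, so corank 1. A Groebner basis of the Jacobian ideal J(f) in C{u,v} is {v^3, u}; counting standard monomials gives mu = 3. Corank 1: A-series; mu = 3 gives A_3. The Hessian of g at 0 is [[0, 0], [0, 0]] with rank 0, so corank 2. A Groebner basis of the Jacobian ideal J(g) in C{u,v} is {u^3 + 3*u^2*v + 6*u^2 + 12*u*v + 6*v^2, -3*u^2 + u*v^2 - 6*u*v - 3*v^2, 3*u^2 + 6*u*v + v^3 + 3*v^2}; counting standard monomials gives mu = 7. Corank 2; j^3 = (u + v)^3 is a perfect cube, so E-series; the 4-jet and mu = 7 give E_7. f is A_3 but g is E_7, hence not right-equivalent.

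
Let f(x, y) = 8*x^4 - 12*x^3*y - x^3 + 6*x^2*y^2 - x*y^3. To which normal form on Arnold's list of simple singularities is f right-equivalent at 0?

E_{7}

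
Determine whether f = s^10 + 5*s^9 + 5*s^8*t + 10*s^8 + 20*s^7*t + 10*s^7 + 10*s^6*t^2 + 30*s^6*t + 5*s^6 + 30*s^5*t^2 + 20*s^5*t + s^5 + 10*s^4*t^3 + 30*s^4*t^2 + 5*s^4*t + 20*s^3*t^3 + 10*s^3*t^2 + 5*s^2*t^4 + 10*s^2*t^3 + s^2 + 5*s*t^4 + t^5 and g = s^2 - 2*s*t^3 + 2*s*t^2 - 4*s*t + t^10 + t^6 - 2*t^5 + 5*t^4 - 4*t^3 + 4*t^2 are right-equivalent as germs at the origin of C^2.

No.

The Hessian of f at 0 has rank 1. Corank 1: A-series; mu = 4 gives A_4. The Hessian of g at 0 has rank 1. Corank 1: A-series; mu = 9 gives A_9. f is A_4 but g is A_9, hence not right-equivalent.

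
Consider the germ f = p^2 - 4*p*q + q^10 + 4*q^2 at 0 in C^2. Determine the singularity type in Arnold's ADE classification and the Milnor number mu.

Type A_{9}, Milnor number mu = 9.

The Hessian of f at 0 is [[2, -4], [-4, 8]] with rank 1, so corank 1. A Groebner basis of the Jacobian ideal J(f) in C{p,q} is {q^9, p - 2*q}; counting standard monomials gives mu = 9. Corank 1: A-series; mu = 9 gives A_9.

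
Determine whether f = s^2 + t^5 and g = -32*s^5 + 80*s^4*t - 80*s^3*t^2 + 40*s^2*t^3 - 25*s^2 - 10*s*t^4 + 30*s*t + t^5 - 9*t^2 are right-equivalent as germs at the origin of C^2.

The Hessian of f at 0 is [[2, 0], [0, 0]] with rank 1, so corank 1. A Groebner basis of the Jacobian ideal J(f) in C{s,t} is {t^4, s}; counting standard monomials gives mu = 4. Corank 1: A-series; mu = 4 gives A_4. The Hessian of g at 0 is [[-50, 30], [30, -18]] with rank 1, so corank 1. A Groebner basis of the Jacobian ideal J(g) in C{s,t} is {t^4, s - 3*t/5}; counting standard monomials gives mu = 4. Corank 1: A-series; mu = 4 gives A_4. Both have type A_4, hence right-equivalent.

Yes.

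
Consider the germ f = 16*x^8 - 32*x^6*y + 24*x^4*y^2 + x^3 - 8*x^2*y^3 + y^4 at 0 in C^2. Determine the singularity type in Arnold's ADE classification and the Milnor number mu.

Type E_{6}, Milnor number mu = 6.

The Hessian of f at 0 is [[0, 0], [0, 0]] with rank 0, so corank 2. A Groebner basis of the Jacobian ideal J(f) in C{x,y} is {y^3, x^2}; counting standard monomials gives mu = 6. Corank 2; j^3 = x^3 is a perfect cube, so E-series; the 4-jet and mu = 6 give E_6.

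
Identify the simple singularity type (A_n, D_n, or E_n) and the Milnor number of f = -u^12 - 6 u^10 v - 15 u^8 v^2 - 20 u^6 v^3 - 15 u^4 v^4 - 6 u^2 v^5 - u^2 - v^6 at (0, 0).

The Hessian of f at 0 has rank 1. Corank 1: A-series; mu = 5 gives A_5.

Type A_{5}, Milnor number mu = 5.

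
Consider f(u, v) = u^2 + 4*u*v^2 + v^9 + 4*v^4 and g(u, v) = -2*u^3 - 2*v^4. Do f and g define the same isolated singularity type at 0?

No.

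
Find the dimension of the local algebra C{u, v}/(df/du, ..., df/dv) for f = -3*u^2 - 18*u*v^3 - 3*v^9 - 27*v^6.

8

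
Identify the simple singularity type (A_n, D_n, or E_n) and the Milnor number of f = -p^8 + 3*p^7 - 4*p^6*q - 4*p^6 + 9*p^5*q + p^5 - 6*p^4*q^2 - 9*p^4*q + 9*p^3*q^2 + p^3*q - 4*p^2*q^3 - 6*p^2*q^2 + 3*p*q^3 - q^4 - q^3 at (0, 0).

Type E_{7}, Milnor number mu = 7.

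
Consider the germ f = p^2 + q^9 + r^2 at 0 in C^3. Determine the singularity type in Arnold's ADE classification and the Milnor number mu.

The Hessian of f at 0 has rank 2. Corank 1: A-series; mu = 8 gives A_8.

Type A_{8}, Milnor number mu = 8.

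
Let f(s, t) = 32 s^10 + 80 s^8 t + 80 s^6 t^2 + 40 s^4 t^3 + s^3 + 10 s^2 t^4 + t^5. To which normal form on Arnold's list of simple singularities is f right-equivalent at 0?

E_{8}

The Hessian of f at 0 has rank 0. Corank 2; j^3 = s^3 is a perfect cube, so E-series; the 5-jet and mu = 8 give E_8.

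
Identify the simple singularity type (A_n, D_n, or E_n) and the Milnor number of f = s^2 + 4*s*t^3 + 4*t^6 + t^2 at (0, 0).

The Hessian of f at 0 is [[2, 0], [0, 2]] with rank 2, so corank 0. A Groebner basis of the Jacobian ideal J(f) in C{s,t} is {s, t}; counting standard monomials gives mu = 1. Corank 0: nondegenerate Morse point, so A_1.

Type A1, Milnor number mu = 1.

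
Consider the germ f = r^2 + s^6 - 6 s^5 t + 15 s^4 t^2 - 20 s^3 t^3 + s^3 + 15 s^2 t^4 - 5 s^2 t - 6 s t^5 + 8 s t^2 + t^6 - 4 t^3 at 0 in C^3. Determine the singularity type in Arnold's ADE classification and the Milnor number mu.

Type D_{7}, Milnor number mu = 7.

The Hessian of f at 0 has rank 1. Corank 2; j^3 = (s - 2*t)^2*(s - t) has shape L^2 M (L != M), so D-series; mu = 7 gives D_7.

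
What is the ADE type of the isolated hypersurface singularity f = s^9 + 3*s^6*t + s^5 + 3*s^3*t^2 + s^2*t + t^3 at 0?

The Hessian of f at 0 has rank 0. Corank 2; j^3 = t*(s^2 + t^2) splits into three distinct lines over C (the quadratic factor has nonzero discriminant), so D_4.

D_{4}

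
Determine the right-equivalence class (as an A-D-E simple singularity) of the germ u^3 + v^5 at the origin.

The Hessian of f at 0 has rank 0. Corank 2; j^3 = u^3 is a perfect cube, so E-series; the 5-jet and mu = 8 give E_8.

E_{8}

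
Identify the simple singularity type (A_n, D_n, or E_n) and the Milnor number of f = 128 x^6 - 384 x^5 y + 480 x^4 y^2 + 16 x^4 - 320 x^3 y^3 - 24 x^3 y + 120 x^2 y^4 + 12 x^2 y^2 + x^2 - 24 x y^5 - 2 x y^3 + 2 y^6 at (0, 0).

Type A_5, Milnor number mu = 5.

The Hessian of f at 0 has rank 1. Corank 1: A-series; mu = 5 gives A_5.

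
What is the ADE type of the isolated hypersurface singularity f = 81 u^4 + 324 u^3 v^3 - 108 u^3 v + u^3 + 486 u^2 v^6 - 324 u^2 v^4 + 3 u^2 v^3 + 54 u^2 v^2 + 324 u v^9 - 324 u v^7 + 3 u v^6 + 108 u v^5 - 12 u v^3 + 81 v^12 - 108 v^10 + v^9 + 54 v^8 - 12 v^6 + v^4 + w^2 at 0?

E6

The Hessian of f at 0 has rank 1. Corank 2; j^3 = u^3 is a perfect cube, so E-series; the 4-jet and mu = 6 give E_6.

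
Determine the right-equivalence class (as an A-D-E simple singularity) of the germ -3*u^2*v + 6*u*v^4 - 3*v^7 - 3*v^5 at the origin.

D_{6}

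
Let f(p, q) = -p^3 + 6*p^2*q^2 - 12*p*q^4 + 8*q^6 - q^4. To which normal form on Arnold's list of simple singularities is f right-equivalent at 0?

The Hessian of f at 0 is [[0, 0], [0, 0]] with rank 0, so corank 2. A Groebner basis of the Jacobian ideal J(f) in C{p,q} is {p^3, p^2*q, -p^2/4 + p*q^2, q^3}; counting standard monomials gives mu = 6. Corank 2; j^3 = -p^3 is a perfect cube, so E-series; the 4-jet and mu = 6 give E_6.

E_{6}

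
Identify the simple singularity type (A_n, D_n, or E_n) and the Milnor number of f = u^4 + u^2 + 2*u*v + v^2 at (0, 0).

The Hessian of f at 0 is [[2, 2], [2, 2]] with rank 1, so corank 1. A Groebner basis of the Jacobian ideal J(f) in C{u,v} is {v^3, u + v}; counting standard monomials gives mu = 3. Corank 1: A-series; mu = 3 gives A_3.

Type A_{3}, Milnor number mu = 3.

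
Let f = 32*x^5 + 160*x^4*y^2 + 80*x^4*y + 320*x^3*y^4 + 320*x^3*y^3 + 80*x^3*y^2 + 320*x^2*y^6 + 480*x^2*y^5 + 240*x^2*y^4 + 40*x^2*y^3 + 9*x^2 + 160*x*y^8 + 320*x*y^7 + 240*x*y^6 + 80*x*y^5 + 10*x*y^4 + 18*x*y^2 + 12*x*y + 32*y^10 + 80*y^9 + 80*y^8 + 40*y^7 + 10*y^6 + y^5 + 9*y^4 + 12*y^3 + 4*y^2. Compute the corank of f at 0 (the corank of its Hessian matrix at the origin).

1

The Hessian at 0 is [[18, 12], [12, 8]] of rank 1; hence corank 1.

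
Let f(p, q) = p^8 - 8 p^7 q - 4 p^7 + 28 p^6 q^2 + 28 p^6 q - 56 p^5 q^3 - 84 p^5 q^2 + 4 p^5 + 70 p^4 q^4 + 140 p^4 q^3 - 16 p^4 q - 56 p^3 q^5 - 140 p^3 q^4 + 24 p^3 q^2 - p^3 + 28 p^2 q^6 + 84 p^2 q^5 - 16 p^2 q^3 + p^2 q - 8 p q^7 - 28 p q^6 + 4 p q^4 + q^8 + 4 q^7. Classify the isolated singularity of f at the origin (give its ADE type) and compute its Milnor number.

Type D_9, Milnor number mu = 9.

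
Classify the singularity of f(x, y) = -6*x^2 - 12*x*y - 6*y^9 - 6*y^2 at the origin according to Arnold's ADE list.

The Hessian of f at 0 has rank 1. Corank 1: A-series; mu = 8 gives A_8.

A_8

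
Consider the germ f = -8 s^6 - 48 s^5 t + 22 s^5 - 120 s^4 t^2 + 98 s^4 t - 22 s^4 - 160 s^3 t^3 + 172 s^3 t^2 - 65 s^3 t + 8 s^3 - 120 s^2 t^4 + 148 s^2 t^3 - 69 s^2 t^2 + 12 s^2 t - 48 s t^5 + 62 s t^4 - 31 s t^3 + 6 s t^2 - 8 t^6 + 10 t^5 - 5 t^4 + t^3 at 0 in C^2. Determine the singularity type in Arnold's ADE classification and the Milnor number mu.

The Hessian of f at 0 is [[0, 0], [0, 0]] with rank 0, so corank 2. A Groebner basis of the Jacobian ideal J(f) in C{s,t} is {-768*s^2/35 - 768*s*t/35 + t^4 - 8*t^3/35 - 192*t^2/35, s^3 - 36*s^2/7 - 36*s*t/7 + t^3/14 - 9*t^2/7, s^2*t + 232*s^2/35 + 232*s*t/35 - 19*t^3/105 + 58*t^2/35, -32*s^2/5 + s*t^2 - 32*s*t/5 + 13*t^3/30 - 8*t^2/5}; counting standard monomials gives mu = 7. Corank 2; j^3 = (2*s + t)^3 is a perfect cube, so E-series; the 4-jet and mu = 7 give E_7.

Type E_7, Milnor number mu = 7.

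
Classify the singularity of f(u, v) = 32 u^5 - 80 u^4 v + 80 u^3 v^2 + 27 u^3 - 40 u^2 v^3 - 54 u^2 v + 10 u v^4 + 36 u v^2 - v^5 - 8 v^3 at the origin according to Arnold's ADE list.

The Hessian of f at 0 has rank 0. Corank 2; j^3 = (3*u - 2*v)^3 is a perfect cube, so E-series; the 5-jet and mu = 8 give E_8.

E8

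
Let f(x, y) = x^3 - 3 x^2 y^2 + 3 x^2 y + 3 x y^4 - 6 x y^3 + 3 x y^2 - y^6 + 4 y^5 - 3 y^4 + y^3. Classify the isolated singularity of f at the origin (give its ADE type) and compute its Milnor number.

The Hessian of f at 0 is [[0, 0], [0, 0]] with rank 0, so corank 2. A Groebner basis of the Jacobian ideal J(f) in C{x,y} is {y^4, x^3 + 3*x^2*y + 3*x^2/2 + 3*x*y - 2*y^3 + 3*y^2/2, -x^2/2 + x*y^2 - x*y + y^3 - y^2/2}; counting standard monomials gives mu = 8. Corank 2; j^3 = (x + y)^3 is a perfect cube, so E-series; the 5-jet and mu = 8 give E_8.

Type E_{8}, Milnor number mu = 8.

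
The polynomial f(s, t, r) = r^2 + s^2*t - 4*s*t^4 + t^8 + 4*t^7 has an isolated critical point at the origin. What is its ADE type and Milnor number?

The Hessian of f at 0 has rank 1. Corank 2; j^3 = s^2*t has shape L^2 M (L != M), so D-series; mu = 9 gives D_9.

Type D_9, Milnor number mu = 9.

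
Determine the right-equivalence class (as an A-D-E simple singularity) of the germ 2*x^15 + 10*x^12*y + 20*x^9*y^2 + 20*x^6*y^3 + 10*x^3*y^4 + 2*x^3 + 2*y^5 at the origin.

The Hessian of f at 0 is [[0, 0], [0, 0]] with rank 0, so corank 2. A Groebner basis of the Jacobian ideal J(f) in C{x,y} is {y^4, x^2}; counting standard monomials gives mu = 8. Corank 2; j^3 = 2*x^3 is a perfect cube, so E-series; the 5-jet and mu = 8 give E_8.

E_{8}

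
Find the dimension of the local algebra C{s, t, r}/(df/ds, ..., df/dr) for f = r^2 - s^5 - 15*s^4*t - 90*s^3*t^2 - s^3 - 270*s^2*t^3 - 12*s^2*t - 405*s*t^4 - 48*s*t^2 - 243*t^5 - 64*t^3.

The Hessian of f at 0 has rank 1. Corank 2; j^3 = -(s + 4*t)^3 is a perfect cube, so E-series; the 5-jet and mu = 8 give E_8.

8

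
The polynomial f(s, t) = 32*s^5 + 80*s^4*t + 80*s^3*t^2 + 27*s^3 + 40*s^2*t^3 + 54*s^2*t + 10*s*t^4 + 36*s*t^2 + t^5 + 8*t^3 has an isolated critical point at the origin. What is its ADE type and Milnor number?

Type E8, Milnor number mu = 8.

The Hessian of f at 0 has rank 0. Corank 2; j^3 = (3*s + 2*t)^3 is a perfect cube, so E-series; the 5-jet and mu = 8 give E_8.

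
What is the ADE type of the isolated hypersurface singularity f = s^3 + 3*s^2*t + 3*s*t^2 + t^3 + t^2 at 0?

A_{2}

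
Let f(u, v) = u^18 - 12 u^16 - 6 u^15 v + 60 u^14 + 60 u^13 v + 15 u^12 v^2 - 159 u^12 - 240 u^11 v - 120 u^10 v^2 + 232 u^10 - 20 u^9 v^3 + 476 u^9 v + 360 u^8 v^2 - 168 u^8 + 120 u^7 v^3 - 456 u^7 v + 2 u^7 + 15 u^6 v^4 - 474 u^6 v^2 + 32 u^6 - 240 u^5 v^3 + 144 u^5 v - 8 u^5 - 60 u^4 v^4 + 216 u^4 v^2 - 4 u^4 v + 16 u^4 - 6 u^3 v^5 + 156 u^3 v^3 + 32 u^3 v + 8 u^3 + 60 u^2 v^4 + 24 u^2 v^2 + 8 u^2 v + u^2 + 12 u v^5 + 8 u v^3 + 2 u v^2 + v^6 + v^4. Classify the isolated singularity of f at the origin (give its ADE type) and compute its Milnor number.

Type A_5, Milnor number mu = 5.

The Hessian of f at 0 is [[2, 0], [0, 0]] with rank 1, so corank 1. A Groebner basis of the Jacobian ideal J(f) in C{u,v} is {u*v^2 - u*v - u/4 - v^2/4, 5*u*v + u + v^3 + v^2, u^2 + u*v + u/4 + v^2/4}; counting standard monomials gives mu = 5. Corank 1: A-series; mu = 5 gives A_5.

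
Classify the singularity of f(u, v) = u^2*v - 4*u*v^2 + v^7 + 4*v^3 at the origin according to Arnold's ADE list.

D_{8}

The Hessian of f at 0 is [[0, 0], [0, 0]] with rank 0, so corank 2. A Groebner basis of the Jacobian ideal J(f) in C{u,v} is {u^2/7 + v^6 - 4*v^2/7, u^3 - 8*v^3, u*v - 2*v^2}; counting standard monomials gives mu = 8. Corank 2; j^3 = v*(u - 2*v)^2 has shape L^2 M (L != M), so D-series; mu = 8 gives D_8.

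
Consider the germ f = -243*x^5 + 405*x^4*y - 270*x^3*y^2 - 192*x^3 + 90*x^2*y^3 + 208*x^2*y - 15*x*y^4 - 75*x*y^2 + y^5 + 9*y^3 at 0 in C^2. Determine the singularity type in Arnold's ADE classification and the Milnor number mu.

The Hessian of f at 0 has rank 0. Corank 2; j^3 = -(3*x - y)*(8*x - 3*y)^2 has shape L^2 M (L != M), so D-series; mu = 6 gives D_6.

Type D_{6}, Milnor number mu = 6.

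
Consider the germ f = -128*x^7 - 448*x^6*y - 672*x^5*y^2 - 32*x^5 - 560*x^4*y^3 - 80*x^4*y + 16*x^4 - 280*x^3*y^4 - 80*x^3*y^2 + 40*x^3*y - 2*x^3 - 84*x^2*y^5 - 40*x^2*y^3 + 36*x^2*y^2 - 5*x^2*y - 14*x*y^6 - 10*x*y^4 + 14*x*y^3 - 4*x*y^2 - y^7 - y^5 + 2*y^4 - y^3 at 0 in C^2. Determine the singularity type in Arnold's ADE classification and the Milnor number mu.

Type D_{8}, Milnor number mu = 8.

The Hessian of f at 0 has rank 0. Corank 2; j^3 = -(x + y)^2*(2*x + y) has shape L^2 M (L != M), so D-series; mu = 8 gives D_8.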